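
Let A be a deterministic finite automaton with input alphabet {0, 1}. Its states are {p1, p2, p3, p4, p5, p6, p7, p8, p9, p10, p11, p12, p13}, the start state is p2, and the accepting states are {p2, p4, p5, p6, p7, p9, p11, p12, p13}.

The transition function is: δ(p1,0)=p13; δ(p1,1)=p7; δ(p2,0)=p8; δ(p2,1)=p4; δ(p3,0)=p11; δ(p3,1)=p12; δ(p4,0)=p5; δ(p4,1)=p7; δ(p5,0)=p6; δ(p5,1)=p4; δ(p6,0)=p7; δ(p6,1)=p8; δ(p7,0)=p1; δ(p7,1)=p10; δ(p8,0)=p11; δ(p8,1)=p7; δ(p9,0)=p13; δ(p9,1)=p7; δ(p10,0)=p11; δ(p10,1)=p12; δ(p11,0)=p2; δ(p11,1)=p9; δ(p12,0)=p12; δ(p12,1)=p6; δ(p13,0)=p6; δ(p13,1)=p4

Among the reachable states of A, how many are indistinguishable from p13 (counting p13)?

Reachable states from the start: {p1,p2,p4,p5,p6,p7,p8,p9,p10,p11,p12,p13}. Unreachable: {p3} — drop them.
P0 = {p2,p4,p5,p6,p7,p9,p11,p12,p13} | {p1,p8,p10}.
On input 0, block {p2,p4,p5,p6,p7,p9,p11,p12,p13} splits into {p4,p5,p6,p9,p11,p12,p13} and {p2,p7}.
On input 0, block {p4,p5,p6,p9,p11,p12,p13} splits into {p4,p5,p9,p12,p13} and {p6,p11}.
Refine {p4,p5,p9,p12,p13} on symbol 0: members go to different blocks, giving {p4,p9,p12} and {p5,p13}.
Refine {p4,p9,p12} on symbol 0: members go to different blocks, giving {p4,p9} and {p12}.
On input 0, block {p1,p8,p10} splits into {p8,p10} and {p1}.
Split {p8,p10} by δ(·,1) → {p8} and {p10}.
Split {p2,p7} by δ(·,0) → {p2} and {p7}.
Refine {p6,p11} on symbol 0: members go to different blocks, giving {p6} and {p11}.
Stable partition: {p4,p9} | {p8} | {p2} | {p6} | {p5,p13} | {p12} | {p1} | {p10} | {p7} | {p11} — 10 equivalence classes.
State p13 belongs to the block {p5,p13}, which has 2 states.

2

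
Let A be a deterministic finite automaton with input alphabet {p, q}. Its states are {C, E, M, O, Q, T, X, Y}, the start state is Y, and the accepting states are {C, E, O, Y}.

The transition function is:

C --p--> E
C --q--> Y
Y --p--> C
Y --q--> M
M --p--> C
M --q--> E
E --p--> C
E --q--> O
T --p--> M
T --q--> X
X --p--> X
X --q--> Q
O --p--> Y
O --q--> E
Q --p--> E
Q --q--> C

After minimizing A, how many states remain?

First remove the unreachable states {Q,T,X}; 5 states remain.
Initial partition by acceptance: {C,E,O,Y} | {M}.
On input q, block {C,E,O,Y} splits into {C,E,O} and {Y}.
On input p, block {C,E,O} splits into {C,E} and {O}.
Split {C,E} by δ(·,q) → {E} and {C}.
Stable partition: {E} | {M} | {Y} | {O} | {C} — 5 equivalence classes.

5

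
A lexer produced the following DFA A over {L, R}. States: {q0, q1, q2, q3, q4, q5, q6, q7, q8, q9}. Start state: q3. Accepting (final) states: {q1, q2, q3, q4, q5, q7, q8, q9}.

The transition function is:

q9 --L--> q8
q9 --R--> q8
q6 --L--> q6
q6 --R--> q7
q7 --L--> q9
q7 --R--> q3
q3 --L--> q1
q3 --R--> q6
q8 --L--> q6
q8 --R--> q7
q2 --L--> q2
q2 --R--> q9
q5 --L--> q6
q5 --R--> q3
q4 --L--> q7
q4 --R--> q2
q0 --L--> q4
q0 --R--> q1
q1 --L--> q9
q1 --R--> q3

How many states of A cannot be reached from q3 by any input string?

4

Starting at q3 and following transitions, the reachable set is {q1, q3, q6, q7, q8, q9}. That leaves q0, q2, q4, q5 unreachable — 4 in total.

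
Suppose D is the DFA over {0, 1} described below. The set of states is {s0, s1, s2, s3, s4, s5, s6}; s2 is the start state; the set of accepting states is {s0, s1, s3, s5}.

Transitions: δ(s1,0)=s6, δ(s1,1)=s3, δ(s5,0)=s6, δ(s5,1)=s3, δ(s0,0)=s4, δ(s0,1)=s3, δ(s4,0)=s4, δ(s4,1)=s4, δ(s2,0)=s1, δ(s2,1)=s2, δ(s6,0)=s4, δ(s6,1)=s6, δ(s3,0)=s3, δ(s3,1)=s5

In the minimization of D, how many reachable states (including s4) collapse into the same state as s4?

2

First remove the unreachable states {s0}; 6 states remain.
P0 = {s1,s3,s5} | {s2,s4,s6}.
Refine {s1,s3,s5} on symbol 0: members go to different blocks, giving {s1,s5} and {s3}.
On input 0, block {s2,s4,s6} splits into {s4,s6} and {s2}.
No further refinement is possible. Final partition (4 blocks): {s1,s5} | {s4,s6} | {s3} | {s2}.
State s4 belongs to the block {s4,s6}, which has 2 states.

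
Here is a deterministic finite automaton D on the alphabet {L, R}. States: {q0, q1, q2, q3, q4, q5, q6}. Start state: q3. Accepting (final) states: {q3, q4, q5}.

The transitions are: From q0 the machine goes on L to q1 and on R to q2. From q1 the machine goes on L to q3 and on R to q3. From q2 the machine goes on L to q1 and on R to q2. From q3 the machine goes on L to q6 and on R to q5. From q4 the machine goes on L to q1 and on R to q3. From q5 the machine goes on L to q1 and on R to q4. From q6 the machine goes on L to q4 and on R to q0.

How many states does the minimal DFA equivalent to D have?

P0 = {q3,q4,q5} | {q0,q1,q2,q6}.
On input L, block {q0,q1,q2,q6} splits into {q0,q2} and {q1,q6}.
Refine {q1,q6} on symbol R: members go to different blocks, giving {q1} and {q6}.
Refine {q3,q4,q5} on symbol L: members go to different blocks, giving {q4,q5} and {q3}.
On input R, block {q4,q5} splits into {q4} and {q5}.
The partition is now stable with 6 blocks: {q4} | {q0,q2} | {q1} | {q6} | {q3} | {q5}.

6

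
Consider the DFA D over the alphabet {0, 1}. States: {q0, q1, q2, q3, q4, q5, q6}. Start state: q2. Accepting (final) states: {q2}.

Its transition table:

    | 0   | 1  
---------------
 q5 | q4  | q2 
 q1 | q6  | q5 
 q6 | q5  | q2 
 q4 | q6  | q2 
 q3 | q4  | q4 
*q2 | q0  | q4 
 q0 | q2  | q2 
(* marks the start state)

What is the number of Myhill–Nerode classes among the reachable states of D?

3

States {q1,q3} cannot be reached from the start state, so discard them.
Start with accepting vs non-accepting: {q2} | {q0,q4,q5,q6}.
Split {q0,q4,q5,q6} by δ(·,0) → {q4,q5,q6} and {q0}.
No further refinement is possible. Final partition (3 blocks): {q2} | {q4,q5,q6} | {q0}.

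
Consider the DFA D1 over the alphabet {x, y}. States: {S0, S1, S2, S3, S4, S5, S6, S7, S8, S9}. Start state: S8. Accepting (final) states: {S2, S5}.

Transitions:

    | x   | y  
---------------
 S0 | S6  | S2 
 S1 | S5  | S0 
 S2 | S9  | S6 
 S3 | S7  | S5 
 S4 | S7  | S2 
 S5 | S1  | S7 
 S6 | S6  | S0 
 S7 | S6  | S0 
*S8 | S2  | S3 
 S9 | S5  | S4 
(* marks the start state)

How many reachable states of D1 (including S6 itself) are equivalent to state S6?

Start with accepting vs non-accepting: {S2,S5} | {S0,S1,S3,S4,S6,S7,S8,S9}.
Refine {S0,S1,S3,S4,S6,S7,S8,S9} on symbol x: members go to different blocks, giving {S0,S3,S4,S6,S7} and {S1,S8,S9}.
Refine {S0,S3,S4,S6,S7} on symbol y: members go to different blocks, giving {S0,S3,S4} and {S6,S7}.
The partition is now stable with 4 blocks: {S2,S5} | {S0,S3,S4} | {S1,S8,S9} | {S6,S7}.
State S6 belongs to the block {S6,S7}, which has 2 states.

2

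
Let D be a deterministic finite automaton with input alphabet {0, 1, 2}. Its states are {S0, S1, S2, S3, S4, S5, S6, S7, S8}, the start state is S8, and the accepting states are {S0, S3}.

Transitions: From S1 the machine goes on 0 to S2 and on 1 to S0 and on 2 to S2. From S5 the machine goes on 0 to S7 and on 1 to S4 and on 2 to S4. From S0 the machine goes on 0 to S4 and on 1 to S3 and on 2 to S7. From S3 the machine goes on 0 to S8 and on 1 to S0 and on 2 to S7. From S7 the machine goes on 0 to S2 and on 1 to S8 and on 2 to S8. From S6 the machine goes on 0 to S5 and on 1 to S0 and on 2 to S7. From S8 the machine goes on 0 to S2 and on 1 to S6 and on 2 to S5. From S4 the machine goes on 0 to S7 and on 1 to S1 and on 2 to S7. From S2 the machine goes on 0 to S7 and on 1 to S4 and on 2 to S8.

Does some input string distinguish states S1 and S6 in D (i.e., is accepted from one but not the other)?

No

Start with accepting vs non-accepting: {S0,S3} | {S1,S2,S4,S5,S6,S7,S8}.
On input 1, block {S1,S2,S4,S5,S6,S7,S8} splits into {S2,S4,S5,S7,S8} and {S1,S6}.
On input 1, block {S2,S4,S5,S7,S8} splits into {S2,S5,S7} and {S4,S8}.
No further refinement is possible. Final partition (4 blocks): {S0,S3} | {S2,S5,S7} | {S1,S6} | {S4,S8}.
S1 and S6 lie in the same block of the stable partition, so they are equivalent — no string distinguishes them.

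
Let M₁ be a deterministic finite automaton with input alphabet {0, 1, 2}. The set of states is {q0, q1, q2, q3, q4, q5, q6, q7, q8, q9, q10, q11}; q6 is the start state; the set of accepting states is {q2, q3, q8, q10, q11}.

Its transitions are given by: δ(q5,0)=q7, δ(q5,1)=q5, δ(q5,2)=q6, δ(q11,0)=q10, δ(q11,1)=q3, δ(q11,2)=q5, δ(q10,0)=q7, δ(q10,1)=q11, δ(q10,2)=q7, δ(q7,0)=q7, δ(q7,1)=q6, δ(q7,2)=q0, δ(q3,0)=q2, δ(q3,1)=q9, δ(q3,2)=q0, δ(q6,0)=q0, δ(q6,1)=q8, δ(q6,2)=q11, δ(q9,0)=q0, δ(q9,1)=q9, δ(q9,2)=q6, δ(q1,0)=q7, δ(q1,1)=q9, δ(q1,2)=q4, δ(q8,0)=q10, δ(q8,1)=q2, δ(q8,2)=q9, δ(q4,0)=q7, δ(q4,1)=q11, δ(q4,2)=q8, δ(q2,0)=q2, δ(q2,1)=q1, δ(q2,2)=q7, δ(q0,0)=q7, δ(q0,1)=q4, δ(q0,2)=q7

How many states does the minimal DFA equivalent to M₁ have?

All states are reachable from the start state.
Initial partition by acceptance: {q2,q3,q8,q10,q11} | {q0,q1,q4,q5,q6,q7,q9}.
Split {q2,q3,q8,q10,q11} by δ(·,0) → {q2,q3,q8,q11} and {q10}.
On input 0, block {q2,q3,q8,q11} splits into {q2,q3} and {q8,q11}.
Refine {q0,q1,q4,q5,q6,q7,q9} on symbol 1: members go to different blocks, giving {q0,q1,q5,q7,q9} and {q4,q6}.
Refine {q0,q1,q5,q7,q9} on symbol 1: members go to different blocks, giving {q1,q5,q9} and {q0,q7}.
No further refinement is possible. Final partition (6 blocks): {q2,q3} | {q1,q5,q9} | {q10} | {q8,q11} | {q4,q6} | {q0,q7}.

6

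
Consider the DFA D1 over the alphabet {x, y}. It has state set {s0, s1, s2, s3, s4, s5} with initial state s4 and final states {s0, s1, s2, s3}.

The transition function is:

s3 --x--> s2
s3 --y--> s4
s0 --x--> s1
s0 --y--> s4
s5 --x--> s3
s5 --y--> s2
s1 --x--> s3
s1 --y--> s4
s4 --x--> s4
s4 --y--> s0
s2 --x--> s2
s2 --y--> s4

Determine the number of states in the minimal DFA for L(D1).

First remove the unreachable states {s5}; 5 states remain.
Initial partition by acceptance: {s0,s1,s2,s3} | {s4}.
The partition is now stable with 2 blocks: {s0,s1,s2,s3} | {s4}.

2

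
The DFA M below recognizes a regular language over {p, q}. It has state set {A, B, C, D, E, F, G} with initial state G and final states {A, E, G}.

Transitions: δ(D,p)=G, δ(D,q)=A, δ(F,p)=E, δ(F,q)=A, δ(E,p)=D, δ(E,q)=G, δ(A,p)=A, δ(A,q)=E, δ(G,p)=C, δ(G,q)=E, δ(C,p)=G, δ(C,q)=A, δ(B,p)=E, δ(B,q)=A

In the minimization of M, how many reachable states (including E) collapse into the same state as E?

States {B,F} cannot be reached from the start state, so discard them.
Start with accepting vs non-accepting: {A,E,G} | {C,D}.
Refine {A,E,G} on symbol p: members go to different blocks, giving {E,G} and {A}.
The partition is now stable with 3 blocks: {E,G} | {C,D} | {A}.
State E belongs to the block {E,G}, which has 2 states.

2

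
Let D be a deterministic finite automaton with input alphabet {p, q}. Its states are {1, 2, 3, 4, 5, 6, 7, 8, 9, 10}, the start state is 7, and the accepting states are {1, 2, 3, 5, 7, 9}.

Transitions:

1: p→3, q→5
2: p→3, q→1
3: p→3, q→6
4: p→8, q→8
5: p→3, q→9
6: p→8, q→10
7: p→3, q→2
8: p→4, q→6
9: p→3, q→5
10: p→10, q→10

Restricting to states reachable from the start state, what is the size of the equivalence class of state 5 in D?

All states are reachable from the start state.
Start with accepting vs non-accepting: {1,2,3,5,7,9} | {4,6,8,10}.
On input q, block {1,2,3,5,7,9} splits into {1,2,5,7,9} and {3}.
Stable partition: {1,2,5,7,9} | {4,6,8,10} | {3} — 3 equivalence classes.
The equivalence class containing 5 is {1,2,5,7,9}, of size 5.

5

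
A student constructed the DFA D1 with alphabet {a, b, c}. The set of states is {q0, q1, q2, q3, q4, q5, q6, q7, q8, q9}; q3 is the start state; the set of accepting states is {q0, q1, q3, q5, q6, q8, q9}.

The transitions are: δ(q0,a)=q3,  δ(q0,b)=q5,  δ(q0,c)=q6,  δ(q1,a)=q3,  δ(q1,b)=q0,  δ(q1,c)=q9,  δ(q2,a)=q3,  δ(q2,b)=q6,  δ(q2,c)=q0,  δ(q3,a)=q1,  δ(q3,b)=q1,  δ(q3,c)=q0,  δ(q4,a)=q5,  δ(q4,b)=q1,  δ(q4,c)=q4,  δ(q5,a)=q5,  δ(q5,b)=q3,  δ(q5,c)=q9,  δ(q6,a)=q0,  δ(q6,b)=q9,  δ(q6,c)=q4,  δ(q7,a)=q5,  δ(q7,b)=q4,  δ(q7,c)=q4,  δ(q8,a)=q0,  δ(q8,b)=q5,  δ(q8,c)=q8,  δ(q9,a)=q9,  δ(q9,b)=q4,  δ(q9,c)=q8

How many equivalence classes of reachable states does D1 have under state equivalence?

8

States {q2,q7} cannot be reached from the start state, so discard them.
P0 = {q0,q1,q3,q5,q6,q8,q9} | {q4}.
Refine {q0,q1,q3,q5,q6,q8,q9} on symbol b: members go to different blocks, giving {q0,q1,q3,q5,q6,q8} and {q9}.
On input b, block {q0,q1,q3,q5,q6,q8} splits into {q0,q1,q3,q5,q8} and {q6}.
On input c, block {q0,q1,q3,q5,q8} splits into {q1,q5} and {q3,q8} and {q0}.
On input a, block {q1,q5} splits into {q1} and {q5}.
Split {q3,q8} by δ(·,a) → {q3} and {q8}.
No further refinement is possible. Final partition (8 blocks): {q1} | {q4} | {q9} | {q6} | {q3} | {q0} | {q5} | {q8}.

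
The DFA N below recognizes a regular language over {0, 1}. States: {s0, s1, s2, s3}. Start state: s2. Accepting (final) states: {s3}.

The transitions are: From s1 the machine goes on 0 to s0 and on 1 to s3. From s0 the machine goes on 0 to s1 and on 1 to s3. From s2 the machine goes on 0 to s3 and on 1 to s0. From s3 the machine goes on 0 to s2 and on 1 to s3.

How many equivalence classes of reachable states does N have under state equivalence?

Initial partition by acceptance: {s3} | {s0,s1,s2}.
Refine {s0,s1,s2} on symbol 0: members go to different blocks, giving {s0,s1} and {s2}.
Stable partition: {s3} | {s0,s1} | {s2} — 3 equivalence classes.

3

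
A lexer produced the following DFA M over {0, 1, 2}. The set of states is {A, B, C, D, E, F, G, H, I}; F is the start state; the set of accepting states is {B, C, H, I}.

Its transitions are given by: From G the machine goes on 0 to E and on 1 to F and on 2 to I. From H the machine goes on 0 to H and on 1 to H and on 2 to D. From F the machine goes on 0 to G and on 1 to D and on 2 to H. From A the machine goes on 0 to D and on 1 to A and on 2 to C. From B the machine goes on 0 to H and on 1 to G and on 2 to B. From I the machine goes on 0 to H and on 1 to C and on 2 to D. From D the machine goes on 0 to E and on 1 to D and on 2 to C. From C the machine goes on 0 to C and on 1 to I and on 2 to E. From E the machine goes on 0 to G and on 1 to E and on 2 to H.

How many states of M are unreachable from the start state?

2

No path from F leads to A, B; the other 7 states are all reachable.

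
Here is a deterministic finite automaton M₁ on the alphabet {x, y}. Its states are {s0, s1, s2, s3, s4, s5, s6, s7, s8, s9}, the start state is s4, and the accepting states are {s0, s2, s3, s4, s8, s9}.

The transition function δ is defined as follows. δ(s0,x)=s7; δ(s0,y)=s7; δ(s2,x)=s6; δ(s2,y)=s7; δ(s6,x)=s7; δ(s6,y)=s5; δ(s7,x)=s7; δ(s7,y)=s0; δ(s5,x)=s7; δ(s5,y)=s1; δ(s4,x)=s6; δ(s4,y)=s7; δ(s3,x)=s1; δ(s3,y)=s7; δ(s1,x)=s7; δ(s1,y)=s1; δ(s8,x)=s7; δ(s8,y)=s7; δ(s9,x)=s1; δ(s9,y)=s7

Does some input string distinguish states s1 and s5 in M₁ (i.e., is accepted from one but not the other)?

No

States {s2,s3,s8,s9} cannot be reached from the start state, so discard them.
P0 = {s0,s4} | {s1,s5,s6,s7}.
Split {s1,s5,s6,s7} by δ(·,y) → {s1,s5,s6} and {s7}.
Split {s0,s4} by δ(·,x) → {s0} and {s4}.
Stable partition: {s0} | {s1,s5,s6} | {s7} | {s4} — 4 equivalence classes.
s1 and s5 lie in the same block of the stable partition, so they are equivalent — no string distinguishes them.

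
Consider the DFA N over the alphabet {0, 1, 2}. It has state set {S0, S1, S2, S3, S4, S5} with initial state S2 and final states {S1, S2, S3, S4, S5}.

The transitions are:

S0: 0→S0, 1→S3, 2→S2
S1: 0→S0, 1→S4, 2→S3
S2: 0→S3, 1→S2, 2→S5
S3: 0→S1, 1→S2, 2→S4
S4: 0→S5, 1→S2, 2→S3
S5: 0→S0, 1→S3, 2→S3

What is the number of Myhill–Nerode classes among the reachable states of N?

All states are reachable from the start state.
P0 = {S1,S2,S3,S4,S5} | {S0}.
Split {S1,S2,S3,S4,S5} by δ(·,0) → {S2,S3,S4} and {S1,S5}.
On input 0, block {S2,S3,S4} splits into {S3,S4} and {S2}.
No further refinement is possible. Final partition (4 blocks): {S3,S4} | {S0} | {S1,S5} | {S2}.

4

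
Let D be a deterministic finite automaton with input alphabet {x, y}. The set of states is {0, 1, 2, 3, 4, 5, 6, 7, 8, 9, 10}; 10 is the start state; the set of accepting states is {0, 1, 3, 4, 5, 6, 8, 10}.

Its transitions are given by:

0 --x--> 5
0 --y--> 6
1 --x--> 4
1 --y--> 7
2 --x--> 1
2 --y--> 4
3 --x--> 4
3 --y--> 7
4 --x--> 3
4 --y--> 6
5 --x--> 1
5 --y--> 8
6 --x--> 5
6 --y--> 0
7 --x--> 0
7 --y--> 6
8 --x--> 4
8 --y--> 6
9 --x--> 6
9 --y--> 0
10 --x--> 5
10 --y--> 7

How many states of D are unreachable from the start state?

2

Starting at 10 and following transitions, the reachable set is {0, 1, 3, 4, 5, 6, 7, 8, 10}. That leaves 2, 9 unreachable — 2 in total.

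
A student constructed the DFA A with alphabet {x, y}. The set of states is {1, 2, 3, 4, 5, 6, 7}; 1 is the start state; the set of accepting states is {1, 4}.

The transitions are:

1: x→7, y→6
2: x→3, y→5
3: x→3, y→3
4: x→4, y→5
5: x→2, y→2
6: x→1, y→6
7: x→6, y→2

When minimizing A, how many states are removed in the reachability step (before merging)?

1

Starting at 1 and following transitions, the reachable set is {1, 2, 3, 5, 6, 7}. That leaves 4 unreachable — 1 in total.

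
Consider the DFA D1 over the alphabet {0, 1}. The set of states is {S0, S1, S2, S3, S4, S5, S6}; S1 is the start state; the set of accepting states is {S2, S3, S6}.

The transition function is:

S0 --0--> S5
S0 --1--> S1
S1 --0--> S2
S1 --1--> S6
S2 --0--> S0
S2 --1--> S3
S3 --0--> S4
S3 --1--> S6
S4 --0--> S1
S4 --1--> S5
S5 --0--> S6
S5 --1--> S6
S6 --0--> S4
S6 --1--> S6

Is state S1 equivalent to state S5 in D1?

Yes

Every state is reachable, so we keep all 7.
Initial partition by acceptance: {S2,S3,S6} | {S0,S1,S4,S5}.
On input 0, block {S0,S1,S4,S5} splits into {S0,S4} and {S1,S5}.
No further refinement is possible. Final partition (3 blocks): {S2,S3,S6} | {S0,S4} | {S1,S5}.
S1 and S5 lie in the same block of the stable partition, so they are equivalent — no string distinguishes them.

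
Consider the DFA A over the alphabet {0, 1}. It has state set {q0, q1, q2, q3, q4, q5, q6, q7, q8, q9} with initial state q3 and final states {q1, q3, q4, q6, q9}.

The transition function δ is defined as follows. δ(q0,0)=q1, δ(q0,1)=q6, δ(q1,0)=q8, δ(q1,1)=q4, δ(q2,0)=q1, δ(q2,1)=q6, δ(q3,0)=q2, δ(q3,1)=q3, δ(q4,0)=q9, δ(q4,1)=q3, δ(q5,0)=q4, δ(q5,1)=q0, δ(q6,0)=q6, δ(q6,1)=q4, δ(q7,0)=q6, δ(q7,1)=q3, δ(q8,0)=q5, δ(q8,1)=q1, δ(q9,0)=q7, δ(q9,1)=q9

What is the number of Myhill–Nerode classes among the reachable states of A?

All states are reachable from the start state.
Initial partition by acceptance: {q1,q3,q4,q6,q9} | {q0,q2,q5,q7,q8}.
Refine {q1,q3,q4,q6,q9} on symbol 0: members go to different blocks, giving {q1,q3,q9} and {q4,q6}.
Split {q1,q3,q9} by δ(·,1) → {q3,q9} and {q1}.
On input 0, block {q0,q2,q5,q7,q8} splits into {q0,q2} and {q5,q7} and {q8}.
On input 0, block {q3,q9} splits into {q3} and {q9}.
On input 0, block {q4,q6} splits into {q4} and {q6}.
Split {q5,q7} by δ(·,0) → {q5} and {q7}.
Stable partition: {q3} | {q0,q2} | {q4} | {q1} | {q5} | {q8} | {q9} | {q6} | {q7} — 9 equivalence classes.

9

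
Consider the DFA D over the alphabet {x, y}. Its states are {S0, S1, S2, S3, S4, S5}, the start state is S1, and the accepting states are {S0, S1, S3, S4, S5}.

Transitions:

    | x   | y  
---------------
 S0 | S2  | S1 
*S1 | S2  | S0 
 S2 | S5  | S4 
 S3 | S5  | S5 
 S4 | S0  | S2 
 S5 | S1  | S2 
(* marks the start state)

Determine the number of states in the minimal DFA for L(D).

First remove the unreachable states {S3}; 5 states remain.
Start with accepting vs non-accepting: {S0,S1,S4,S5} | {S2}.
On input x, block {S0,S1,S4,S5} splits into {S0,S1} and {S4,S5}.
Stable partition: {S0,S1} | {S2} | {S4,S5} — 3 equivalence classes.

3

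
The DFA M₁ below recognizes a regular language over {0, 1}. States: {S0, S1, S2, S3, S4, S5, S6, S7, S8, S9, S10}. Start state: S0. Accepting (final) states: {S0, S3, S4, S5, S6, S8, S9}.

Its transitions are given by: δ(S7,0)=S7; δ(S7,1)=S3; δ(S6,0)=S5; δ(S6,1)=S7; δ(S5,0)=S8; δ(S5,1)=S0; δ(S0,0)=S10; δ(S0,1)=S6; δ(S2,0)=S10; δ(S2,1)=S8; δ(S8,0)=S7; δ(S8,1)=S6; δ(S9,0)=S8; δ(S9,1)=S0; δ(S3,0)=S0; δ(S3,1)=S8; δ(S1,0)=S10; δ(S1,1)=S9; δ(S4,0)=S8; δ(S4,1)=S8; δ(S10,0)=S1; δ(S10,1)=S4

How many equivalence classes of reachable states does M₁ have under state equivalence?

4

Reachable states from the start: {S0,S1,S3,S4,S5,S6,S7,S8,S9,S10}. Unreachable: {S2} — drop them.
Initial partition by acceptance: {S0,S3,S4,S5,S6,S8,S9} | {S1,S7,S10}.
Refine {S0,S3,S4,S5,S6,S8,S9} on symbol 0: members go to different blocks, giving {S3,S4,S5,S6,S9} and {S0,S8}.
On input 0, block {S3,S4,S5,S6,S9} splits into {S3,S4,S5,S9} and {S6}.
Stable partition: {S3,S4,S5,S9} | {S1,S7,S10} | {S0,S8} | {S6} — 4 equivalence classes.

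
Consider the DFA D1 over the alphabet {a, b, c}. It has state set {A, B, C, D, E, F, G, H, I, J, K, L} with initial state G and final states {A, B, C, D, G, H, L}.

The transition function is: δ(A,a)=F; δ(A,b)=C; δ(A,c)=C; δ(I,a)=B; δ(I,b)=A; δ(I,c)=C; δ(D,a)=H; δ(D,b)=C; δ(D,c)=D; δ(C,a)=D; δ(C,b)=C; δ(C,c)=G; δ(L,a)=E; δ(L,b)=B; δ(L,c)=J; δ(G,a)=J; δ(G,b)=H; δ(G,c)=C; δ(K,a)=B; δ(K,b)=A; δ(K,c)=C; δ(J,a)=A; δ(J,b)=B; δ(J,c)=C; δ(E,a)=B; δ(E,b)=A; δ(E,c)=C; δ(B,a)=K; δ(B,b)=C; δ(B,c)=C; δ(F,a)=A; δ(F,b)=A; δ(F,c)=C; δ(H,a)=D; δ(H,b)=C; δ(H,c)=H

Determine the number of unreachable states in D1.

Starting at G and following transitions, the reachable set is {A, B, C, D, F, G, H, J, K}. That leaves E, I, L unreachable — 3 in total.

3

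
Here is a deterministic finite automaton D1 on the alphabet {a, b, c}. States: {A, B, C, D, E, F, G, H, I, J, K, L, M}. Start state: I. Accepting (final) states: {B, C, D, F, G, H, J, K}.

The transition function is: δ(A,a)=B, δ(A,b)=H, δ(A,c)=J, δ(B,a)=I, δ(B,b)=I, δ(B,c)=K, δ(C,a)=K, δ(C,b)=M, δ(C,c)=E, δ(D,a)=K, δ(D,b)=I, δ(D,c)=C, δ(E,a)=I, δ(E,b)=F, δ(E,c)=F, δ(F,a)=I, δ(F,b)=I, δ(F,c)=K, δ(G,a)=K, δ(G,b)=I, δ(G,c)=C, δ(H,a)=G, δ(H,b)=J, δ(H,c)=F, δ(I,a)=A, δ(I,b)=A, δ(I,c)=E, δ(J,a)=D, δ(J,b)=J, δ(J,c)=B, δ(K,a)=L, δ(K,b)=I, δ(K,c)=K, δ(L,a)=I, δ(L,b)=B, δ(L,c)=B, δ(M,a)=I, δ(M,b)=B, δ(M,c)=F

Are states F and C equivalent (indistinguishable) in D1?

Every state is reachable, so we keep all 13.
P0 = {B,C,D,F,G,H,J,K} | {A,E,I,L,M}.
Split {B,C,D,F,G,H,J,K} by δ(·,a) → {C,D,G,H,J} and {B,F,K}.
On input a, block {C,D,G,H,J} splits into {C,D,G} and {H,J}.
Split {C,D,G} by δ(·,c) → {D,G} and {C}.
On input a, block {A,E,I,L,M} splits into {E,I,L,M} and {A}.
Refine {E,I,L,M} on symbol a: members go to different blocks, giving {E,L,M} and {I}.
Refine {B,F,K} on symbol a: members go to different blocks, giving {B,F} and {K}.
The partition is now stable with 8 blocks: {D,G} | {E,L,M} | {B,F} | {H,J} | {C} | {A} | {I} | {K}.
F and C end up in different blocks, so they are distinguishable. For instance, the string 'a' is accepted from only C.

No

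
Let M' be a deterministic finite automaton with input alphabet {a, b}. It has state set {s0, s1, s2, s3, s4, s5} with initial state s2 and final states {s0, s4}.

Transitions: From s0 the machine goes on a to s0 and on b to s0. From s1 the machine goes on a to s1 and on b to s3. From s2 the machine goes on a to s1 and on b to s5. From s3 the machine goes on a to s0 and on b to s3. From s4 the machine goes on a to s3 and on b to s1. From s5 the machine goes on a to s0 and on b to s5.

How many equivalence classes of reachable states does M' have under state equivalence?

3

First remove the unreachable states {s4}; 5 states remain.
P0 = {s0} | {s1,s2,s3,s5}.
On input a, block {s1,s2,s3,s5} splits into {s1,s2} and {s3,s5}.
Stable partition: {s0} | {s1,s2} | {s3,s5} — 3 equivalence classes.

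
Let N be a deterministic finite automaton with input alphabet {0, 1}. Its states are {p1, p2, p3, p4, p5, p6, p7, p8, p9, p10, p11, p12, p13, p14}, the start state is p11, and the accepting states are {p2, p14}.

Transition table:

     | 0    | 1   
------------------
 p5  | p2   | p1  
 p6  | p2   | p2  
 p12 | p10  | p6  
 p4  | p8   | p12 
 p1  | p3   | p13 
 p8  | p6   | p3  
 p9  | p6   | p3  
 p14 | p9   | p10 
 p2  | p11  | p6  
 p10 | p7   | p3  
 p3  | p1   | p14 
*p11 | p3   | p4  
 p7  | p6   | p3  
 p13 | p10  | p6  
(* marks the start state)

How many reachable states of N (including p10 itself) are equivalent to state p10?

1

Reachable states from the start: {p1,p2,p3,p4,p6,p7,p8,p9,p10,p11,p12,p13,p14}. Unreachable: {p5} — drop them.
Initial partition by acceptance: {p2,p14} | {p1,p3,p4,p6,p7,p8,p9,p10,p11,p12,p13}.
Refine {p1,p3,p4,p6,p7,p8,p9,p10,p11,p12,p13} on symbol 0: members go to different blocks, giving {p1,p3,p4,p7,p8,p9,p10,p11,p12,p13} and {p6}.
On input 1, block {p2,p14} splits into {p2} and {p14}.
On input 0, block {p1,p3,p4,p7,p8,p9,p10,p11,p12,p13} splits into {p1,p3,p4,p10,p11,p12,p13} and {p7,p8,p9}.
Refine {p1,p3,p4,p10,p11,p12,p13} on symbol 0: members go to different blocks, giving {p1,p3,p11,p12,p13} and {p4,p10}.
Refine {p1,p3,p11,p12,p13} on symbol 0: members go to different blocks, giving {p1,p3,p11} and {p12,p13}.
On input 1, block {p1,p3,p11} splits into {p1} and {p3} and {p11}.
On input 1, block {p4,p10} splits into {p4} and {p10}.
The partition is now stable with 10 blocks: {p2} | {p1} | {p6} | {p14} | {p7,p8,p9} | {p4} | {p12,p13} | {p3} | {p11} | {p10}.
State p10 belongs to the block {p10}, which has 1 states.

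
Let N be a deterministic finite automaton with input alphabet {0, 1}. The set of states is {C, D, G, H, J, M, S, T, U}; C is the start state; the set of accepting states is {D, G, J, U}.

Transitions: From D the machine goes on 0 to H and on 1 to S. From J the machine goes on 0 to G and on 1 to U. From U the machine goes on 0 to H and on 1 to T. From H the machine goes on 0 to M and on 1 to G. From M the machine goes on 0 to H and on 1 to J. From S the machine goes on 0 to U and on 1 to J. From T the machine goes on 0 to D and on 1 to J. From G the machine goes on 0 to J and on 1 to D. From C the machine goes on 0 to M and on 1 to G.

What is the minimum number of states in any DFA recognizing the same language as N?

Every state is reachable, so we keep all 9.
P0 = {D,G,J,U} | {C,H,M,S,T}.
Split {D,G,J,U} by δ(·,0) → {G,J} and {D,U}.
On input 0, block {C,H,M,S,T} splits into {C,H,M} and {S,T}.
Stable partition: {G,J} | {C,H,M} | {D,U} | {S,T} — 4 equivalence classes.

4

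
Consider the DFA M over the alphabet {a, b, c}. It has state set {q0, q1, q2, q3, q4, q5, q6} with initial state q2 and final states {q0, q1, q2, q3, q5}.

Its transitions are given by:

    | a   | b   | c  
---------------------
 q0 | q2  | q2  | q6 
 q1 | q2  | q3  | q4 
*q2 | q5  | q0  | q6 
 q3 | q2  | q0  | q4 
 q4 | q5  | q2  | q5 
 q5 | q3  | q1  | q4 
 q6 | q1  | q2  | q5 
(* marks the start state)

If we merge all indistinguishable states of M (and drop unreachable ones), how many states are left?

Every state is reachable, so we keep all 7.
P0 = {q0,q1,q2,q3,q5} | {q4,q6}.
Stable partition: {q0,q1,q2,q3,q5} | {q4,q6} — 2 equivalence classes.

2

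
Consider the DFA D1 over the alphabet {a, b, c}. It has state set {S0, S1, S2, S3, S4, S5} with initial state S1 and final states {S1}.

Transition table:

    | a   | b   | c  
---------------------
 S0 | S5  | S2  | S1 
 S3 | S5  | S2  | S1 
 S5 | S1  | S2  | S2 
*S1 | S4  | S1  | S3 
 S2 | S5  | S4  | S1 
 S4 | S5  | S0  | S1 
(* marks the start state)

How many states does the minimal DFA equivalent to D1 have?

3

All states are reachable from the start state.
Initial partition by acceptance: {S1} | {S0,S2,S3,S4,S5}.
Refine {S0,S2,S3,S4,S5} on symbol a: members go to different blocks, giving {S0,S2,S3,S4} and {S5}.
Stable partition: {S1} | {S0,S2,S3,S4} | {S5} — 3 equivalence classes.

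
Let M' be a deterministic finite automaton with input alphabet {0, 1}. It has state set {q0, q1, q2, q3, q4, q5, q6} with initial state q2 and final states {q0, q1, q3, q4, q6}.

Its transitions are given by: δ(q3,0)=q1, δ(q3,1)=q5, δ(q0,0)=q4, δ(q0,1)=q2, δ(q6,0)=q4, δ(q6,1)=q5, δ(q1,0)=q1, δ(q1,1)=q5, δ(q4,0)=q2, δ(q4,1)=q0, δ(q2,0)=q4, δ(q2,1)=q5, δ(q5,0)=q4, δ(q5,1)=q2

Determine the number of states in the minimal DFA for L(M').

3

States {q1,q3,q6} cannot be reached from the start state, so discard them.
Start with accepting vs non-accepting: {q0,q4} | {q2,q5}.
Refine {q0,q4} on symbol 0: members go to different blocks, giving {q0} and {q4}.
The partition is now stable with 3 blocks: {q0} | {q2,q5} | {q4}.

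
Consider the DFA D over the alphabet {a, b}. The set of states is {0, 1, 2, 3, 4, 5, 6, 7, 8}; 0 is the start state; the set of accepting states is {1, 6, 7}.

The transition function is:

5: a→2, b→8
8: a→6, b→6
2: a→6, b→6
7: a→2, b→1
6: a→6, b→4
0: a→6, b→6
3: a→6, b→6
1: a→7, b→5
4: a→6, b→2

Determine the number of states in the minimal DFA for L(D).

First remove the unreachable states {1,3,5,7,8}; 4 states remain.
Start with accepting vs non-accepting: {6} | {0,2,4}.
Refine {0,2,4} on symbol b: members go to different blocks, giving {0,2} and {4}.
No further refinement is possible. Final partition (3 blocks): {6} | {0,2} | {4}.

3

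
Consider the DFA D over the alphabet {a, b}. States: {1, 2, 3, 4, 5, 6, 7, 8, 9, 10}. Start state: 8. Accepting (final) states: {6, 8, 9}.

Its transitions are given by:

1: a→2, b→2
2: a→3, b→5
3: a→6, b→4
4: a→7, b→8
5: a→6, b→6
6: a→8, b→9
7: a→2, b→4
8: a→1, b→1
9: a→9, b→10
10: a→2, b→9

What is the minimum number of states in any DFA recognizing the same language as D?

Every state is reachable, so we keep all 10.
Start with accepting vs non-accepting: {6,8,9} | {1,2,3,4,5,7,10}.
Refine {6,8,9} on symbol a: members go to different blocks, giving {6,9} and {8}.
Split {6,9} by δ(·,a) → {6} and {9}.
Split {1,2,3,4,5,7,10} by δ(·,a) → {1,2,4,7,10} and {3,5}.
Split {1,2,4,7,10} by δ(·,a) → {1,4,7,10} and {2}.
On input a, block {1,4,7,10} splits into {1,7,10} and {4}.
Refine {1,7,10} on symbol b: members go to different blocks, giving {1} and {7} and {10}.
On input b, block {3,5} splits into {3} and {5}.
The partition is now stable with 10 blocks: {6} | {1} | {8} | {9} | {3} | {2} | {4} | {7} | {10} | {5}.

10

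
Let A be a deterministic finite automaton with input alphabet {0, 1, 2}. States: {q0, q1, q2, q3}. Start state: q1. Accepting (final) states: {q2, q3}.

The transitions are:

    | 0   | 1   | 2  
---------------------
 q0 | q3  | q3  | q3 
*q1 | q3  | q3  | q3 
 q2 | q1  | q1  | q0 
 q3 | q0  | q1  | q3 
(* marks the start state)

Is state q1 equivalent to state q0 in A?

Yes

Reachable states from the start: {q0,q1,q3}. Unreachable: {q2} — drop them.
P0 = {q3} | {q0,q1}.
Stable partition: {q3} | {q0,q1} — 2 equivalence classes.
q1 and q0 lie in the same block of the stable partition, so they are equivalent — no string distinguishes them.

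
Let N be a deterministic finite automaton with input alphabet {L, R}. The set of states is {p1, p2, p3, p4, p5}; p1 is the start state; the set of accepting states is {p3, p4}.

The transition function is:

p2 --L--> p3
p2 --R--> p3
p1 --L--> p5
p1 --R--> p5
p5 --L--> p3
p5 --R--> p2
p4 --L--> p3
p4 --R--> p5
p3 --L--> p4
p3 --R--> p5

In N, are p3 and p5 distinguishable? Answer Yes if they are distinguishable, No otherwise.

Initial partition by acceptance: {p3,p4} | {p1,p2,p5}.
Split {p1,p2,p5} by δ(·,L) → {p2,p5} and {p1}.
Refine {p2,p5} on symbol R: members go to different blocks, giving {p2} and {p5}.
No further refinement is possible. Final partition (4 blocks): {p3,p4} | {p2} | {p1} | {p5}.
p3 and p5 end up in different blocks, so they are distinguishable. For instance, the string 'ε' is accepted from only p3.

Yes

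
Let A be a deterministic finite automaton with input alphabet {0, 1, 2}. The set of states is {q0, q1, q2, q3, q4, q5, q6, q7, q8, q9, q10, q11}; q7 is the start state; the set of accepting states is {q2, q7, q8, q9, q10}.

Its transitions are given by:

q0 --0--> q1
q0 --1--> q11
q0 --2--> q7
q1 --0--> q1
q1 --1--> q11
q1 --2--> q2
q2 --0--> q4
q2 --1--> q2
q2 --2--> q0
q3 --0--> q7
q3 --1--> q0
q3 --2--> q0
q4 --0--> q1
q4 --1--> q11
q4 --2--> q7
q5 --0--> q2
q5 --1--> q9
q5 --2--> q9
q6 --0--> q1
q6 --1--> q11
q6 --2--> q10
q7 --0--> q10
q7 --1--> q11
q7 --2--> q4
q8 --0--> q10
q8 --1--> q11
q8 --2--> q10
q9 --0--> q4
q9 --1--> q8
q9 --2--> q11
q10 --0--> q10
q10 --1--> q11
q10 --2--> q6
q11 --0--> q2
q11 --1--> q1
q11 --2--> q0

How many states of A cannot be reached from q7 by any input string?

No path from q7 leads to q3, q5, q8, q9; the other 8 states are all reachable.

4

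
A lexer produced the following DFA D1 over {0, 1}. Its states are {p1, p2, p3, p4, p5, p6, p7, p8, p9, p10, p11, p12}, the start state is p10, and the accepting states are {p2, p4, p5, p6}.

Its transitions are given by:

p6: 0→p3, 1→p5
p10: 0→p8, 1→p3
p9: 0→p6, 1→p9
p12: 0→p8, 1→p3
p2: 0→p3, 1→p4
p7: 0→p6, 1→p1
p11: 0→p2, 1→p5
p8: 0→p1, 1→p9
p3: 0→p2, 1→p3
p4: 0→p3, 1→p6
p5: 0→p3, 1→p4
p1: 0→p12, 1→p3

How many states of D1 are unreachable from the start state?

2

BFS from p10 reaches {p1, p2, p3, p4, p5, p6, p8, p9, p10, p12}; the 2 state(s) p7, p11 are never visited.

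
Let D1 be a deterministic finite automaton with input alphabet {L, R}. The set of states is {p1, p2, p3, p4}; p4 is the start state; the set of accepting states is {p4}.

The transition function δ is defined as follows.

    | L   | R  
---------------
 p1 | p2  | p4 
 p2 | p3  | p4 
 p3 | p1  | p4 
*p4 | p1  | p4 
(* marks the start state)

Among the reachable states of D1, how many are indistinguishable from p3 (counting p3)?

P0 = {p4} | {p1,p2,p3}.
Stable partition: {p4} | {p1,p2,p3} — 2 equivalence classes.
The equivalence class containing p3 is {p1,p2,p3}, of size 3.

3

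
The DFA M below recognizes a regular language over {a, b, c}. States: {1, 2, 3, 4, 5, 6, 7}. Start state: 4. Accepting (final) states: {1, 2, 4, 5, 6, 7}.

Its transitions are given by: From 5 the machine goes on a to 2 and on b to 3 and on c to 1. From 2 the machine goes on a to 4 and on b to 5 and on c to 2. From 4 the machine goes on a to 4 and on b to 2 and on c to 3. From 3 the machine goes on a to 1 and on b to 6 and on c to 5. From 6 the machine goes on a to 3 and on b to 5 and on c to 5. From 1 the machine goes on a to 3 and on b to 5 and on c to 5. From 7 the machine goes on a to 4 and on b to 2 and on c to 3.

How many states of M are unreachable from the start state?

No path from 4 leads to 7; the other 6 states are all reachable.

1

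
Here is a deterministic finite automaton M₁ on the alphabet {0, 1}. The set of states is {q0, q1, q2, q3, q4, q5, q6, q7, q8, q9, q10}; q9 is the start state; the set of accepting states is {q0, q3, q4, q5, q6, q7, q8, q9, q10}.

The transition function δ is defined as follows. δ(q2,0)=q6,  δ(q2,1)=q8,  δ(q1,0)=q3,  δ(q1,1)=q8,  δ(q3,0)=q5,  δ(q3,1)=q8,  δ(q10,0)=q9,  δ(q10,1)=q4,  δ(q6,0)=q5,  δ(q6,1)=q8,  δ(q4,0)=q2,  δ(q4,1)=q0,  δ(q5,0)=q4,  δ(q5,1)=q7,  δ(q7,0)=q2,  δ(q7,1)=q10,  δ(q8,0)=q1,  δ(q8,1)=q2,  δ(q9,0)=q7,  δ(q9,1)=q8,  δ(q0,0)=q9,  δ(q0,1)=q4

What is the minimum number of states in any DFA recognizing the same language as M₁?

Initial partition by acceptance: {q0,q3,q4,q5,q6,q7,q8,q9,q10} | {q1,q2}.
Refine {q0,q3,q4,q5,q6,q7,q8,q9,q10} on symbol 0: members go to different blocks, giving {q0,q3,q5,q6,q9,q10} and {q4,q7,q8}.
Refine {q0,q3,q5,q6,q9,q10} on symbol 0: members go to different blocks, giving {q0,q3,q6,q10} and {q5,q9}.
Refine {q4,q7,q8} on symbol 1: members go to different blocks, giving {q4,q7} and {q8}.
Refine {q0,q3,q6,q10} on symbol 1: members go to different blocks, giving {q0,q10} and {q3,q6}.
On input 1, block {q5,q9} splits into {q5} and {q9}.
Stable partition: {q0,q10} | {q1,q2} | {q4,q7} | {q5} | {q8} | {q3,q6} | {q9} — 7 equivalence classes.

7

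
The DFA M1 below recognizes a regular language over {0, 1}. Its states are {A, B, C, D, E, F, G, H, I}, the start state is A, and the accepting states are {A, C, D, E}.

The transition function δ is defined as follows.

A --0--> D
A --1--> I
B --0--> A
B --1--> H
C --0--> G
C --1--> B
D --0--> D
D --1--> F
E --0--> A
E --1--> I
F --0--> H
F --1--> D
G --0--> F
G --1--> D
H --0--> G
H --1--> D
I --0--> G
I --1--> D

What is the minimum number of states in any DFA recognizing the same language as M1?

First remove the unreachable states {B,C,E}; 6 states remain.
P0 = {A,D} | {F,G,H,I}.
The partition is now stable with 2 blocks: {A,D} | {F,G,H,I}.

2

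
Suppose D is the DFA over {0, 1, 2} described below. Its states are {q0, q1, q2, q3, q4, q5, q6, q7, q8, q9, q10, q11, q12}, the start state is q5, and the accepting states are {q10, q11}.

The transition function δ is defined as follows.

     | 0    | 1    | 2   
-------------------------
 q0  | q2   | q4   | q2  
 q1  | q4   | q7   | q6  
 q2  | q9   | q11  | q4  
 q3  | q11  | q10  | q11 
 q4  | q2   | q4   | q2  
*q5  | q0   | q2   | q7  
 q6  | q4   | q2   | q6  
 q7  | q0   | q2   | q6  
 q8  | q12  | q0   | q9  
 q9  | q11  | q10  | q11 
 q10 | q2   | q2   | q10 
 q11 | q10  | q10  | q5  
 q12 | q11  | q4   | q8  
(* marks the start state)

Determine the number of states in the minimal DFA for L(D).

Reachable states from the start: {q0,q2,q4,q5,q6,q7,q9,q10,q11}. Unreachable: {q1,q3,q8,q12} — drop them.
Start with accepting vs non-accepting: {q10,q11} | {q0,q2,q4,q5,q6,q7,q9}.
Split {q10,q11} by δ(·,0) → {q10} and {q11}.
On input 0, block {q0,q2,q4,q5,q6,q7,q9} splits into {q0,q2,q4,q5,q6,q7} and {q9}.
Refine {q0,q2,q4,q5,q6,q7} on symbol 0: members go to different blocks, giving {q0,q4,q5,q6,q7} and {q2}.
On input 0, block {q0,q4,q5,q6,q7} splits into {q5,q6,q7} and {q0,q4}.
The partition is now stable with 6 blocks: {q10} | {q5,q6,q7} | {q11} | {q9} | {q2} | {q0,q4}.

6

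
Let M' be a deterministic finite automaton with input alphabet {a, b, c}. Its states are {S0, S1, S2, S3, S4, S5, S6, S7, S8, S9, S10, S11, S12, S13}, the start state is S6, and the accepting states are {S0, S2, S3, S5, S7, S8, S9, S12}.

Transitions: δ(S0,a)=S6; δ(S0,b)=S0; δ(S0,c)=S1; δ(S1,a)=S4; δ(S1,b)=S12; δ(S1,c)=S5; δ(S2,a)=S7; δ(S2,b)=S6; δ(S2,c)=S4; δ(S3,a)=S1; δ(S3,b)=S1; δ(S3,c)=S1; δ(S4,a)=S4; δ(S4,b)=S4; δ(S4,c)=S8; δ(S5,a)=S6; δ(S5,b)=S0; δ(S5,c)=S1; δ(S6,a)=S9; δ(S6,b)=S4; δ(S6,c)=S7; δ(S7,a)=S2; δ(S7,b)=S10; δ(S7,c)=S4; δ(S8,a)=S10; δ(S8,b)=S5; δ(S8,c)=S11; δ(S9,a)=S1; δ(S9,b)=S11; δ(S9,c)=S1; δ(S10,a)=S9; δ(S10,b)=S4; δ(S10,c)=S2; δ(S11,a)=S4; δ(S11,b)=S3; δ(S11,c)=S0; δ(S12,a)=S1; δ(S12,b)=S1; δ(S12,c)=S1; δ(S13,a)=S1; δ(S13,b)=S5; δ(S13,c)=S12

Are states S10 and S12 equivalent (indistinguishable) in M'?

No

Reachable states from the start: {S0,S1,S2,S3,S4,S5,S6,S7,S8,S9,S10,S11,S12}. Unreachable: {S13} — drop them.
P0 = {S0,S2,S3,S5,S7,S8,S9,S12} | {S1,S4,S6,S10,S11}.
Split {S0,S2,S3,S5,S7,S8,S9,S12} by δ(·,a) → {S0,S3,S5,S8,S9,S12} and {S2,S7}.
Split {S0,S3,S5,S8,S9,S12} by δ(·,b) → {S0,S5,S8} and {S3,S9,S12}.
Refine {S1,S4,S6,S10,S11} on symbol a: members go to different blocks, giving {S1,S4,S11} and {S6,S10}.
On input b, block {S1,S4,S11} splits into {S1,S11} and {S4}.
No further refinement is possible. Final partition (6 blocks): {S0,S5,S8} | {S1,S11} | {S2,S7} | {S3,S9,S12} | {S6,S10} | {S4}.
S10 and S12 end up in different blocks, so they are distinguishable. For instance, the string 'ε' is accepted from only S12.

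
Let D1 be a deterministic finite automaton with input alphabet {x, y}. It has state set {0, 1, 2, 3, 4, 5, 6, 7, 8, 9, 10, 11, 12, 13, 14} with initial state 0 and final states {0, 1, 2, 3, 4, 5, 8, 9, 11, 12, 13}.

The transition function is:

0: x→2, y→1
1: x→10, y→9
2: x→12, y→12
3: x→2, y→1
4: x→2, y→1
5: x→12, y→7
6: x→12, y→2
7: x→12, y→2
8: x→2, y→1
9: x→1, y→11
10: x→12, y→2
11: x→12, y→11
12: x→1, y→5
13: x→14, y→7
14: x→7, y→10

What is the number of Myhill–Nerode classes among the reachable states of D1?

States {3,4,6,8,13,14} cannot be reached from the start state, so discard them.
P0 = {0,1,2,5,9,11,12} | {7,10}.
Refine {0,1,2,5,9,11,12} on symbol x: members go to different blocks, giving {0,2,5,9,11,12} and {1}.
Split {0,2,5,9,11,12} by δ(·,x) → {0,2,5,11} and {9,12}.
Split {0,2,5,11} by δ(·,x) → {2,5,11} and {0}.
Split {2,5,11} by δ(·,y) → {2} and {5} and {11}.
Refine {9,12} on symbol y: members go to different blocks, giving {9} and {12}.
Stable partition: {2} | {7,10} | {1} | {9} | {0} | {5} | {11} | {12} — 8 equivalence classes.

8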